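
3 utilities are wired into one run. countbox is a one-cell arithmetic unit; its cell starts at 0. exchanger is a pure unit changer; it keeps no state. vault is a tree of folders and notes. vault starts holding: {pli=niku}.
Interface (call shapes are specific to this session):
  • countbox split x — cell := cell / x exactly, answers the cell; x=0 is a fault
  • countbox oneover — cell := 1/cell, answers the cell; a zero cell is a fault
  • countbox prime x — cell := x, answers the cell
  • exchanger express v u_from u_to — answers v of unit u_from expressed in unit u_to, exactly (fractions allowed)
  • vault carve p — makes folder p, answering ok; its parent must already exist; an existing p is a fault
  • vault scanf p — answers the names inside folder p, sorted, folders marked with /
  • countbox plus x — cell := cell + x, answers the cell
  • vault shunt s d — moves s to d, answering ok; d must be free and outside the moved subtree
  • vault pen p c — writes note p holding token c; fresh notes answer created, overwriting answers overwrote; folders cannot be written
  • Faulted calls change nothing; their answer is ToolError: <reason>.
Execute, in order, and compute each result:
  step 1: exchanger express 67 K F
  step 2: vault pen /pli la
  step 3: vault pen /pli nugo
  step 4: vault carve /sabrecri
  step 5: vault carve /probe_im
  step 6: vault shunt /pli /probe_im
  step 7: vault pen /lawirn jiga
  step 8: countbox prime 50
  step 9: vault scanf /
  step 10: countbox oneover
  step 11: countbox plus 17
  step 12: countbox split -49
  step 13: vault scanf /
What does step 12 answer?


Answer: -851/2450

Derivation:
Invoking exchanger express passing v=67, u_from=K, u_to=F: -33907/100.
Calling vault pen passing p=/pli, c=la, which returns overwrote.
I invoke vault pen passing p=/pli, c=nugo, and see overwrote.
I invoke vault carve passing p=/sabrecri, and observe ok.
Then vault carve passing p=/probe_im: ok.
I use vault shunt passing s=/pli, d=/probe_im, giving ToolError: exists.
I run vault pen passing p=/lawirn, c=jiga, giving created.
Now I run countbox prime passing x=50, and observe 50.
I invoke vault scanf passing p=/, and see [lawirn, pli, probe_im/, sabrecri/].
Now I run countbox oneover(), and see 1/50.
Then countbox plus passing x=17, and observe 851/50.
I use countbox split passing x=-49, yielding -851/2450.
Now I run vault scanf passing p=/, and see [lawirn, pli, probe_im/, sabrecri/].


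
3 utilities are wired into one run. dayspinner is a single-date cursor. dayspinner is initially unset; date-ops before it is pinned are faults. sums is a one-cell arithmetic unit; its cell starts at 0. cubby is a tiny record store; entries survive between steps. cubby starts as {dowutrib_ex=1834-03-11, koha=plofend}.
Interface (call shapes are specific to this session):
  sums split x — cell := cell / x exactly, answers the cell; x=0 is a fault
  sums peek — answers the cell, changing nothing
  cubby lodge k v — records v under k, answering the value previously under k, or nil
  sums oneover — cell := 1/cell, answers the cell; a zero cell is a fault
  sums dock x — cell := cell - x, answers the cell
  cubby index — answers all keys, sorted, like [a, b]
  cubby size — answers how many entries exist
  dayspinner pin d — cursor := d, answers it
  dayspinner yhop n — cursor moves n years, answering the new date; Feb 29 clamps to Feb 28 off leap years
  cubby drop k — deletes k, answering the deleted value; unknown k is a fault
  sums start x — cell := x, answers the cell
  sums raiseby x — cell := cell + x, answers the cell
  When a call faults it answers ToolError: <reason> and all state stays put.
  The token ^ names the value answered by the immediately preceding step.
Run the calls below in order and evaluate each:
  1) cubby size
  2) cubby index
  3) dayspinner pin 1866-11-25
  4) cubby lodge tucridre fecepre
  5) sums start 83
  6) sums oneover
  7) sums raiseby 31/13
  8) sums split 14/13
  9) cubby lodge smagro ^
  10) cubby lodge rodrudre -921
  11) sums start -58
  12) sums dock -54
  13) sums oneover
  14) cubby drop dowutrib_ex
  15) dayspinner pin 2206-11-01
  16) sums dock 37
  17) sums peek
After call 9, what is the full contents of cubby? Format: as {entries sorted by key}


Answer: {dowutrib_ex=1834-03-11, koha=plofend, smagro=1293/581, tucridre=fecepre}

Derivation:
~$ cubby size
= 2
~$ cubby index
= [dowutrib_ex, koha]
~$ dayspinner pin d=1866-11-25
= 1866-11-25
~$ cubby lodge k=tucridre v=fecepre
= nil
~$ sums start x=83
= 83
~$ sums oneover
= 1/83
~$ sums raiseby x=31/13
= 2586/1079
~$ sums split x=14/13
= 1293/581
~$ cubby lodge k=smagro v=^
= nil
~$ cubby lodge k=rodrudre v=-921
= nil
~$ sums start x=-58
= -58
~$ sums dock x=-54
= -4
~$ sums oneover
= -1/4
~$ cubby drop k=dowutrib_ex
= 1834-03-11
~$ dayspinner pin d=2206-11-01
= 2206-11-01
~$ sums dock x=37
= -149/4
~$ sums peek
= -149/4


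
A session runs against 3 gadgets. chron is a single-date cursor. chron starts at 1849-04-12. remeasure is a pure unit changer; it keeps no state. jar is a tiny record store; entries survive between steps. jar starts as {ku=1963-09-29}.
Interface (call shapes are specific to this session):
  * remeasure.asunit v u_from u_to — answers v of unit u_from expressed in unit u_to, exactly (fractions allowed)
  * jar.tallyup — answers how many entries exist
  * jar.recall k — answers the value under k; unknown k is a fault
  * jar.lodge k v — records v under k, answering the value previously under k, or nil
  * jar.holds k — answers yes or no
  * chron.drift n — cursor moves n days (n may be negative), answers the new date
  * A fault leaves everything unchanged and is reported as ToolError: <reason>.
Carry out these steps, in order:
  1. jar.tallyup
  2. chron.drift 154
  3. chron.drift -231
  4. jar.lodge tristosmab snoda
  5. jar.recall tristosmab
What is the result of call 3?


# 1. jar.tallyup() ~> 1
# 2. chron.drift(n=154) ~> 1849-09-13
# 3. chron.drift(n=-231) ~> 1849-01-25
# 4. jar.lodge(k=tristosmab, v=snoda) ~> nil
# 5. jar.recall(k=tristosmab) ~> snoda

Answer: 1849-01-25


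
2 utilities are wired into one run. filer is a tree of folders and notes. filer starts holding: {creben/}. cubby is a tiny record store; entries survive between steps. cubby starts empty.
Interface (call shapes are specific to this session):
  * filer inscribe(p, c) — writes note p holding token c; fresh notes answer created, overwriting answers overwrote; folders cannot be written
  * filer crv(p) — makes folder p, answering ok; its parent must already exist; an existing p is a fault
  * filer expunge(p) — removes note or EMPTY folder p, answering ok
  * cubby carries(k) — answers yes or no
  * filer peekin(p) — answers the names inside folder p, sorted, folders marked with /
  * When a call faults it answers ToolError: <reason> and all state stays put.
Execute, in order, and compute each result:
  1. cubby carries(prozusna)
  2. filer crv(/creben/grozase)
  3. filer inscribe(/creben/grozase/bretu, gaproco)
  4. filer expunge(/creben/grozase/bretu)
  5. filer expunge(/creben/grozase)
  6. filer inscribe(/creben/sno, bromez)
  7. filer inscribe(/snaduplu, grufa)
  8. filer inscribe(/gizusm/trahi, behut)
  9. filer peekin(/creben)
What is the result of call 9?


Answer: [sno]

Derivation:
Calling cubby carries using k→prozusna, giving no.
Invoking filer crv using p→/creben/grozase, — result: ok.
Next I call filer inscribe using p→/creben/grozase/bretu, c→gaproco, → created.
I call filer expunge using p→/creben/grozase/bretu: ok.
I run filer expunge using p→/creben/grozase, and observe ok.
Using filer inscribe using p→/creben/sno, c→bromez, and get created.
I invoke filer inscribe using p→/snaduplu, c→grufa, yielding created.
I call filer inscribe using p→/gizusm/trahi, c→behut: ToolError: no parent.
I call filer peekin using p→/creben, and get [sno].


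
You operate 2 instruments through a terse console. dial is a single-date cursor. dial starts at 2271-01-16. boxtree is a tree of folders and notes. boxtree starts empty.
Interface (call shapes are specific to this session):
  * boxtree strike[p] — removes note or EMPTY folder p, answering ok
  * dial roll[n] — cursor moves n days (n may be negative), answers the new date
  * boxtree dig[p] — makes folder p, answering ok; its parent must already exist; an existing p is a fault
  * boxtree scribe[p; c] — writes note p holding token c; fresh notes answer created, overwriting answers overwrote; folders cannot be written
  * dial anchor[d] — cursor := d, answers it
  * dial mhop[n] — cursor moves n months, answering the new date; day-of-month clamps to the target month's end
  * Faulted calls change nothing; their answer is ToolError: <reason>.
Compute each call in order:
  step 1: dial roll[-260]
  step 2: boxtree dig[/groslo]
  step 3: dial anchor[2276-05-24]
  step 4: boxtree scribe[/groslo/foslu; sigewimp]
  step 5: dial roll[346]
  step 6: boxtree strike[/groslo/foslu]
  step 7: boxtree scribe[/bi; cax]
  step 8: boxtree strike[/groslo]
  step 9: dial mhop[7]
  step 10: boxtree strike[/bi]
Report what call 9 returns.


Act: dial roll[-260]
Obs: 2270-05-01
Act: boxtree dig[/groslo]
Obs: ok
Act: dial anchor[2276-05-24]
Obs: 2276-05-24
Act: boxtree scribe[/groslo/foslu; sigewimp]
Obs: created
Act: dial roll[346]
Obs: 2277-05-05
Act: boxtree strike[/groslo/foslu]
Obs: ok
Act: boxtree scribe[/bi; cax]
Obs: created
Act: boxtree strike[/groslo]
Obs: ok
Act: dial mhop[7]
Obs: 2277-12-05
Act: boxtree strike[/bi]
Obs: ok

Answer: 2277-12-05


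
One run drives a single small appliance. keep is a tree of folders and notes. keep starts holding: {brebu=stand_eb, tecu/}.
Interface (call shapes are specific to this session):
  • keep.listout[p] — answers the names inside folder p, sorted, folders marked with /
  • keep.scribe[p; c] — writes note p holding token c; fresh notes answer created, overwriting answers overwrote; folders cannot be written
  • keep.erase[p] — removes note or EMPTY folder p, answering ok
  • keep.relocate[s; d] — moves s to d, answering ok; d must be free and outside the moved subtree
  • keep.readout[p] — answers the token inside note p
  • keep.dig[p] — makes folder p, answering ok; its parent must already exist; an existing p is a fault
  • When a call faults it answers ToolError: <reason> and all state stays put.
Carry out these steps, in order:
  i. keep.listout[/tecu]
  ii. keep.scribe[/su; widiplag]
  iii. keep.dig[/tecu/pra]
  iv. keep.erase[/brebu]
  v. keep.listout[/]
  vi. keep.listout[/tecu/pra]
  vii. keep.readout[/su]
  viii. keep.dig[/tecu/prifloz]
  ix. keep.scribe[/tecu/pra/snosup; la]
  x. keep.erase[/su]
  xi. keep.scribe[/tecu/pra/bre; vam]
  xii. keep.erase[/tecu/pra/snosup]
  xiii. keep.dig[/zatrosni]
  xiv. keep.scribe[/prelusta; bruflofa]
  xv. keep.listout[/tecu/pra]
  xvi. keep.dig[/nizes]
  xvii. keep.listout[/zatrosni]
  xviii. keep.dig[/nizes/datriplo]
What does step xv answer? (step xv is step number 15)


Answer: [bre]

Derivation:
·→ listout(p='/tecu')
·← []
·→ scribe(p='/su', c='widiplag')
·← created
·→ dig(p='/tecu/pra')
·← ok
·→ erase(p='/brebu')
·← ok
·→ listout(p='/')
·← [su, tecu/]
·→ listout(p='/tecu/pra')
·← []
·→ readout(p='/su')
·← widiplag
·→ dig(p='/tecu/prifloz')
·← ok
·→ scribe(p='/tecu/pra/snosup', c='la')
·← created
·→ erase(p='/su')
·← ok
·→ scribe(p='/tecu/pra/bre', c='vam')
·← created
·→ erase(p='/tecu/pra/snosup')
·← ok
·→ dig(p='/zatrosni')
·← ok
·→ scribe(p='/prelusta', c='bruflofa')
·← created
·→ listout(p='/tecu/pra')
·← [bre]
·→ dig(p='/nizes')
·← ok
·→ listout(p='/zatrosni')
·← []
·→ dig(p='/nizes/datriplo')
·← ok


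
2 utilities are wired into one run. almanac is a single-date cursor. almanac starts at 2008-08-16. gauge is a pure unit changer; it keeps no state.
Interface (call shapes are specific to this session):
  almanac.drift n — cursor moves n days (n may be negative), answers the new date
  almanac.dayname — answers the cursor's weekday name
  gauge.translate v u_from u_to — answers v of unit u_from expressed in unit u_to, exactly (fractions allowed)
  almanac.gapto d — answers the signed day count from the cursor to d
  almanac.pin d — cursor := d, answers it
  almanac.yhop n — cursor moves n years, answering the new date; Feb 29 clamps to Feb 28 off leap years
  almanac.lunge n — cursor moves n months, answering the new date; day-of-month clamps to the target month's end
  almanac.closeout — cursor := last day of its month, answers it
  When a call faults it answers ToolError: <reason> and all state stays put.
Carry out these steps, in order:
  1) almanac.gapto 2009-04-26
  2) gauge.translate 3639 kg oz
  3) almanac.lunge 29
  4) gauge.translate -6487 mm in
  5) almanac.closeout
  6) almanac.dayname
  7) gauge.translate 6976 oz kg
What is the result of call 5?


Answer: 2011-01-31

Derivation:
~$ gapto d='2009-04-26'
[out] 253
~$ translate v='3639' u_from='kg' u_to='oz'
[out] 5822400000000/45359237
~$ lunge n='29'
[out] 2011-01-16
~$ translate v='-6487' u_from='mm' u_to='in'
[out] -32435/127
~$ closeout
[out] 2011-01-31
~$ dayname
[out] Monday
~$ translate v='6976' u_from='oz' u_to='kg'
[out] 4944156833/25000000


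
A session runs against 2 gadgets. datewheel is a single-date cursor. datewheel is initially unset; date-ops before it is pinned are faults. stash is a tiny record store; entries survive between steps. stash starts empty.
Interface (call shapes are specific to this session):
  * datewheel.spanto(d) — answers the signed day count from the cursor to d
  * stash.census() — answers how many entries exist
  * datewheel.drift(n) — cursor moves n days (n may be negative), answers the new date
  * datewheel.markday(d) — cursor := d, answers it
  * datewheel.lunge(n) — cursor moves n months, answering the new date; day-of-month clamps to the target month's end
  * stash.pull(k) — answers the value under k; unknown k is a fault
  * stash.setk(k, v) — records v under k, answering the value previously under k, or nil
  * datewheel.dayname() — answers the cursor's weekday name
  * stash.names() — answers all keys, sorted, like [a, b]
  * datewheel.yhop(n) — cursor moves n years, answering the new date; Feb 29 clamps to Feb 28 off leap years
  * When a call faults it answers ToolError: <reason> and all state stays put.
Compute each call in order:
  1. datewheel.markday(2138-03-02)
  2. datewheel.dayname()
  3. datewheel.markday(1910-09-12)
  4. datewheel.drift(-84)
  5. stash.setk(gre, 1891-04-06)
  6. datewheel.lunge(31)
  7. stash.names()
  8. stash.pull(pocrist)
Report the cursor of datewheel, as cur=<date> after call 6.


// 1. markday(d→2138-03-02) => 2138-03-02
// 2. dayname() => Sunday
// 3. markday(d→1910-09-12) => 1910-09-12
// 4. drift(n→-84) => 1910-06-20
// 5. setk(k→gre, v→1891-04-06) => nil
// 6. lunge(n→31) => 1913-01-20
// 7. names() => [gre]
// 8. pull(k→pocrist) => ToolError: no such key pocrist

Answer: cur=1913-01-20


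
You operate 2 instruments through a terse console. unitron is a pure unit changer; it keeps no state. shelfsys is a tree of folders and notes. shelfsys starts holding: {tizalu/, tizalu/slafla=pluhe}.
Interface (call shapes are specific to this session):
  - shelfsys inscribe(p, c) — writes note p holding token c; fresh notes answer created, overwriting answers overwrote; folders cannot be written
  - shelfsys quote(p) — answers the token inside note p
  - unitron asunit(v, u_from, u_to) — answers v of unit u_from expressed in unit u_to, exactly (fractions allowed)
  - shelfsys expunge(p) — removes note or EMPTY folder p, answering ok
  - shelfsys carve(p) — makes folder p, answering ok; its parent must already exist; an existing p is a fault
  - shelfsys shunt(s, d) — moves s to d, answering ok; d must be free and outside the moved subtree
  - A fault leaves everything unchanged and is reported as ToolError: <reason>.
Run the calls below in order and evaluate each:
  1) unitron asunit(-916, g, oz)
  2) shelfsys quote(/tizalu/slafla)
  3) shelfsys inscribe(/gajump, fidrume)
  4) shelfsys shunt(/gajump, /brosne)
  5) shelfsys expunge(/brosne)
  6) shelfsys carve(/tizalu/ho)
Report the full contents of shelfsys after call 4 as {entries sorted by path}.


I use unitron asunit on v→-916, u_from→g, u_to→oz: -1465600000/45359237.
I call shelfsys quote on p→/tizalu/slafla: pluhe.
I call shelfsys inscribe on p→/gajump, c→fidrume, and observe created.
Calling shelfsys shunt on s→/gajump, d→/brosne, → ok.
Next I call shelfsys expunge on p→/brosne: ok.
Calling shelfsys carve on p→/tizalu/ho: ok.

Answer: {brosne=fidrume, tizalu/, tizalu/slafla=pluhe}


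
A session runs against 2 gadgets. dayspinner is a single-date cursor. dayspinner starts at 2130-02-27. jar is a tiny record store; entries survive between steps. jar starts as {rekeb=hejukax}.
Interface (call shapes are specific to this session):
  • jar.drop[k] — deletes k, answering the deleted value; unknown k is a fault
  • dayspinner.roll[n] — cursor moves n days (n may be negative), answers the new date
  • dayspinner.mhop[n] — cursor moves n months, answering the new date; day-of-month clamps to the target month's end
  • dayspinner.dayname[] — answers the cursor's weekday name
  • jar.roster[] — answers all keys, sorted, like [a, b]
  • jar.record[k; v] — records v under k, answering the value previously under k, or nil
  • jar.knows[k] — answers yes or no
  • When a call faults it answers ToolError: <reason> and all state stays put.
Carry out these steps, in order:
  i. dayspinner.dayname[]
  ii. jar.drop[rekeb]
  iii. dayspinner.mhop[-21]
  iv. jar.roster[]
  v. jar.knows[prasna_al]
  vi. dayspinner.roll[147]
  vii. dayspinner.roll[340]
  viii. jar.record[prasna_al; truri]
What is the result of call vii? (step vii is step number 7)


~$ dayname
  Monday
~$ drop k=rekeb
  hejukax
~$ mhop n=-21
  2128-05-27
~$ roster
  []
~$ knows k=prasna_al
  no
~$ roll n=147
  2128-10-21
~$ roll n=340
  2129-09-26
~$ record k=prasna_al v=truri
  nil

Answer: 2129-09-26


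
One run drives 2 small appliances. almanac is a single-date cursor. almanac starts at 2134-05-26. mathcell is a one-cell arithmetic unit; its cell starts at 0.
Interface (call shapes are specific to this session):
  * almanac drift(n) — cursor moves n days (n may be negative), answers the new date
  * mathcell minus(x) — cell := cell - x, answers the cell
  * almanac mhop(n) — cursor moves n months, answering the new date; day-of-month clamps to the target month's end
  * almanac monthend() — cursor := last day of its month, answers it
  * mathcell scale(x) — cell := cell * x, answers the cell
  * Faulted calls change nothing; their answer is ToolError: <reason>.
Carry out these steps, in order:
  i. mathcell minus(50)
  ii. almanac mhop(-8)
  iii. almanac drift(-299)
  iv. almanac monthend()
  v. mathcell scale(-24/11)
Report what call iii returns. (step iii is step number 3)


Answer: 2132-12-01

Derivation:
# 1. mathcell minus(x→50) -> -50
# 2. almanac mhop(n→-8) -> 2133-09-26
# 3. almanac drift(n→-299) -> 2132-12-01
# 4. almanac monthend() -> 2132-12-31
# 5. mathcell scale(x→-24/11) -> 1200/11


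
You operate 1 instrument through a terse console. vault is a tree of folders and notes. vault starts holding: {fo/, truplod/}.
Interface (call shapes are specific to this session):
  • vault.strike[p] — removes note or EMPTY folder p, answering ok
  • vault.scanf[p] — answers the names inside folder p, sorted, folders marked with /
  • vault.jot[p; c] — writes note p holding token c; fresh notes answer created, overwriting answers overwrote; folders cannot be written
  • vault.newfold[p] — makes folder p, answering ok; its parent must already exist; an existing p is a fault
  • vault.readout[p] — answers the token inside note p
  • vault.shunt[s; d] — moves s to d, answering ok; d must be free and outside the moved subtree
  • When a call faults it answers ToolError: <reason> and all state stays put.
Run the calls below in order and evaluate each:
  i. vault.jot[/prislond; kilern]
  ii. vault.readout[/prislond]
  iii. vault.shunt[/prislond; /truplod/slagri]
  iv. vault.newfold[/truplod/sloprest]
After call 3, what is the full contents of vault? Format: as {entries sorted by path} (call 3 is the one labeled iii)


Answer: {fo/, truplod/, truplod/slagri=kilern}

Derivation:
% 1. vault.jot(p=/prislond, c=kilern) => created
% 2. vault.readout(p=/prislond) => kilern
% 3. vault.shunt(s=/prislond, d=/truplod/slagri) => ok
% 4. vault.newfold(p=/truplod/sloprest) => ok


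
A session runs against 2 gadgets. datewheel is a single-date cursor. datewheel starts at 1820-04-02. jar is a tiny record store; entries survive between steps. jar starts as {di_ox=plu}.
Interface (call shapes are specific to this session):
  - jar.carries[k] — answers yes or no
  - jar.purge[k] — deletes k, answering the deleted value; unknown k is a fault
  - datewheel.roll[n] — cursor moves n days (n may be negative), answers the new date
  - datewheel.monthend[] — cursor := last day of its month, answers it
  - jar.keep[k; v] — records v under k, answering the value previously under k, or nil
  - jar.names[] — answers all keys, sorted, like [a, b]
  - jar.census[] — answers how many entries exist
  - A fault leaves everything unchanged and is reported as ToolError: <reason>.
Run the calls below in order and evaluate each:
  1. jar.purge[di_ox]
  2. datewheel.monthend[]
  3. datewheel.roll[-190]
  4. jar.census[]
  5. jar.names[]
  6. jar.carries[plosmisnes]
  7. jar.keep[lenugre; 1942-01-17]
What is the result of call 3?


Answer: 1819-10-23

Derivation:
·→ jar.purge(di_ox)
·← plu
·→ datewheel.monthend()
·← 1820-04-30
·→ datewheel.roll(-190)
·← 1819-10-23
·→ jar.census()
·← 0
·→ jar.names()
·← []
·→ jar.carries(plosmisnes)
·← no
·→ jar.keep(lenugre, 1942-01-17)
·← nil


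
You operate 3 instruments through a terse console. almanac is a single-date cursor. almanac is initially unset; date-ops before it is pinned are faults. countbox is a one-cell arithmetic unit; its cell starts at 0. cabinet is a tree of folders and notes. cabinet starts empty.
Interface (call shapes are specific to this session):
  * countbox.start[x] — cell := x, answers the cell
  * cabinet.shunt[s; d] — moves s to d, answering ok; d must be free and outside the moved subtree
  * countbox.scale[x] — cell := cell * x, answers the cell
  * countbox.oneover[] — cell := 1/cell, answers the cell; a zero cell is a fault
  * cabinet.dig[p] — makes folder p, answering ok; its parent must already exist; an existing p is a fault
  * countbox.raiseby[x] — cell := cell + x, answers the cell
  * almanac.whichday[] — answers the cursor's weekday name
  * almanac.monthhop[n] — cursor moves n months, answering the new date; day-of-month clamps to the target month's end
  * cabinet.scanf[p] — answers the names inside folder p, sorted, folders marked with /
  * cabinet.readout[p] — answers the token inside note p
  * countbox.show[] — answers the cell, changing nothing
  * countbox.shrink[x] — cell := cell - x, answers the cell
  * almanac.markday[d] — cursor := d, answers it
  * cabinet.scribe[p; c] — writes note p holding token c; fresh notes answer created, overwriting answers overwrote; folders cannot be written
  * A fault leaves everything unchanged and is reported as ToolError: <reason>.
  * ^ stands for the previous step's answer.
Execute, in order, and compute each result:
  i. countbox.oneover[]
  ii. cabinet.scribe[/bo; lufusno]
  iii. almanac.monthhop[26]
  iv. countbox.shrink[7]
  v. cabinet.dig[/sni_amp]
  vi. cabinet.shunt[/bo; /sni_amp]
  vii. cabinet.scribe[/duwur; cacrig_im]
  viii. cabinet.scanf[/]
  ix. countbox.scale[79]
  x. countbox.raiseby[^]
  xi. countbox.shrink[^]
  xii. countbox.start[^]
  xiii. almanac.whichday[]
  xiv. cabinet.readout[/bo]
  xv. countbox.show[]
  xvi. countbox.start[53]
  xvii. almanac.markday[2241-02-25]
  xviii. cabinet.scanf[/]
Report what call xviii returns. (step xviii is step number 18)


! 1. countbox.oneover() ~> ToolError: reciprocal of zero
! 2. cabinet.scribe(p='/bo', c='lufusno') ~> created
! 3. almanac.monthhop(n='26') ~> ToolError: no date set
! 4. countbox.shrink(x='7') ~> -7
! 5. cabinet.dig(p='/sni_amp') ~> ok
! 6. cabinet.shunt(s='/bo', d='/sni_amp') ~> ToolError: exists
! 7. cabinet.scribe(p='/duwur', c='cacrig_im') ~> created
! 8. cabinet.scanf(p='/') ~> [bo, duwur, sni_amp/]
! 9. countbox.scale(x='79') ~> -553
! 10. countbox.raiseby(x='^') ~> -1106
! 11. countbox.shrink(x='^') ~> 0
! 12. countbox.start(x='^') ~> 0
! 13. almanac.whichday() ~> ToolError: no date set
! 14. cabinet.readout(p='/bo') ~> lufusno
! 15. countbox.show() ~> 0
! 16. countbox.start(x='53') ~> 53
! 17. almanac.markday(d='2241-02-25') ~> 2241-02-25
! 18. cabinet.scanf(p='/') ~> [bo, duwur, sni_amp/]

Answer: [bo, duwur, sni_amp/]


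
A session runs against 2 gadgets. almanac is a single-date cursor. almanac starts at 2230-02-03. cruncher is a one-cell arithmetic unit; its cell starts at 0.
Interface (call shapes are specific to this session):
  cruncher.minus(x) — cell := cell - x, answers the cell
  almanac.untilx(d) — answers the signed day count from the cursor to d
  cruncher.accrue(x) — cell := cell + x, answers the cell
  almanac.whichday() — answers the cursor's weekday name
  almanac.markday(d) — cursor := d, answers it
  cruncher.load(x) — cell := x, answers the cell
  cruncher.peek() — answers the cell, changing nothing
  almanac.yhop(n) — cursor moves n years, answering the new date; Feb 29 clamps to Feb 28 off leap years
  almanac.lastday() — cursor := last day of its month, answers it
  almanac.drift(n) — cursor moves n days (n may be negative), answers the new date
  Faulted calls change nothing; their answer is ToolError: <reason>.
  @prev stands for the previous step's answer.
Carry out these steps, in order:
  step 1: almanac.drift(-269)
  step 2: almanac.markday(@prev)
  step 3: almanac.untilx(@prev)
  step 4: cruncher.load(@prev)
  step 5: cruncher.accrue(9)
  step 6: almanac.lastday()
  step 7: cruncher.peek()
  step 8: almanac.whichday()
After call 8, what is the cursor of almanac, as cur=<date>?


Answer: cur=2229-05-31

Derivation:
→ drift(n→-269)
← 2229-05-10
→ markday(d→@prev)
← 2229-05-10
→ untilx(d→@prev)
← 0
→ load(x→@prev)
← 0
→ accrue(x→9)
← 9
→ lastday()
← 2229-05-31
→ peek()
← 9
→ whichday()
← Sunday


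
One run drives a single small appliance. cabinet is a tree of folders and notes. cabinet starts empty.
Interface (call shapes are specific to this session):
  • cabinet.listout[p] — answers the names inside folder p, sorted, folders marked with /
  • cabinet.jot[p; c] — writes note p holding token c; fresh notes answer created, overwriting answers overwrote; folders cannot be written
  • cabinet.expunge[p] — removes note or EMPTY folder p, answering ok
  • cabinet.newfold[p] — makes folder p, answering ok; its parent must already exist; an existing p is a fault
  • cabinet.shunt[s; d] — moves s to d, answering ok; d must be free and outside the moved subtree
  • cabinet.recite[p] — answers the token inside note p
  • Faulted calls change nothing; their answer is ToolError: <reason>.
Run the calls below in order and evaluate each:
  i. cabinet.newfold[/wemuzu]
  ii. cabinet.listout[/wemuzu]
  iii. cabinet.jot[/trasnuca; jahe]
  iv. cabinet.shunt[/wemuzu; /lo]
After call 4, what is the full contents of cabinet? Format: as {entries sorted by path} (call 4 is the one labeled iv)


CALL newfold[p='/wemuzu']
RET  ok
CALL listout[p='/wemuzu']
RET  []
CALL jot[p='/trasnuca'; c='jahe']
RET  created
CALL shunt[s='/wemuzu'; d='/lo']
RET  ok

Answer: {lo/, trasnuca=jahe}


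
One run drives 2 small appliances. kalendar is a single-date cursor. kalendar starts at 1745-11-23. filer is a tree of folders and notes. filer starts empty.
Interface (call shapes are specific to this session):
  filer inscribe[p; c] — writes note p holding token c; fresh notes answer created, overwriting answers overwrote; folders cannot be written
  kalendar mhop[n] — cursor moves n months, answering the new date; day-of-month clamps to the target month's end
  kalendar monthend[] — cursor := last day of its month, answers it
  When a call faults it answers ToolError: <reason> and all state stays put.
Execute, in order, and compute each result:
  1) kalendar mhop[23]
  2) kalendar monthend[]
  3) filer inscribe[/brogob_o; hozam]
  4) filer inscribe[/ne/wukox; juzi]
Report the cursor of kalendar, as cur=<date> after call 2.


==> kalendar mhop(23)
<== 1747-10-23
==> kalendar monthend()
<== 1747-10-31
==> filer inscribe(/brogob_o, hozam)
<== created
==> filer inscribe(/ne/wukox, juzi)
<== ToolError: no parent

Answer: cur=1747-10-31


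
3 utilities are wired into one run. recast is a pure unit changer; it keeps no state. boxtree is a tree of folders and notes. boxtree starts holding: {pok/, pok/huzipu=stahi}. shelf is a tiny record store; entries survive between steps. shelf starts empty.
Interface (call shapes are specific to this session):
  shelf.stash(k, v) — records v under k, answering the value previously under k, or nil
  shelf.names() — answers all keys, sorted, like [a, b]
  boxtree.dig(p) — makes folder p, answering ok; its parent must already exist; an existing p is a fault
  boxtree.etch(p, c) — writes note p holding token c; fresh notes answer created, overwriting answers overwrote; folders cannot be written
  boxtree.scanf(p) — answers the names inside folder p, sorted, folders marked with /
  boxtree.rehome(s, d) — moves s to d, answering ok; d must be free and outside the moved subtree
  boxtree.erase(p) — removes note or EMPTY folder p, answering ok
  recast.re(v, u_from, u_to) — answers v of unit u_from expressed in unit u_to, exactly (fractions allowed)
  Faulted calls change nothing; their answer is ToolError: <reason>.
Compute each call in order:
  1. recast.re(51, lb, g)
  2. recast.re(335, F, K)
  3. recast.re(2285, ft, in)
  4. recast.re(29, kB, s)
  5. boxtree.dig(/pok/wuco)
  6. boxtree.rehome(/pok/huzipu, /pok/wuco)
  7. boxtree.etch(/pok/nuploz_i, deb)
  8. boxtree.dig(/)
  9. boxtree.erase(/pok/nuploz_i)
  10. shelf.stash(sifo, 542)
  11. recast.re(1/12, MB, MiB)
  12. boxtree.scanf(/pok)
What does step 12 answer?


I use recast.re passing v=51, u_from=lb, u_to=g, — result: 2313321087/100000.
I call recast.re passing v=335, u_from=F, u_to=K, → 26489/60.
I call recast.re passing v=2285, u_from=ft, u_to=in, → 27420.
Then recast.re passing v=29, u_from=kB, u_to=s, — result: ToolError: incompatible units.
I try boxtree.dig passing p=/pok/wuco, giving ok.
Invoking boxtree.rehome passing s=/pok/huzipu, d=/pok/wuco: ToolError: exists.
Then boxtree.etch passing p=/pok/nuploz_i, c=deb, which returns created.
Calling boxtree.dig passing p=/, — result: ToolError: exists.
Then boxtree.erase passing p=/pok/nuploz_i, and observe ok.
I invoke shelf.stash passing k=sifo, v=542, → nil.
Then recast.re passing v=1/12, u_from=MB, u_to=MiB, — result: 15625/196608.
I invoke boxtree.scanf passing p=/pok, and see [huzipu, wuco/].

Answer: [huzipu, wuco/]


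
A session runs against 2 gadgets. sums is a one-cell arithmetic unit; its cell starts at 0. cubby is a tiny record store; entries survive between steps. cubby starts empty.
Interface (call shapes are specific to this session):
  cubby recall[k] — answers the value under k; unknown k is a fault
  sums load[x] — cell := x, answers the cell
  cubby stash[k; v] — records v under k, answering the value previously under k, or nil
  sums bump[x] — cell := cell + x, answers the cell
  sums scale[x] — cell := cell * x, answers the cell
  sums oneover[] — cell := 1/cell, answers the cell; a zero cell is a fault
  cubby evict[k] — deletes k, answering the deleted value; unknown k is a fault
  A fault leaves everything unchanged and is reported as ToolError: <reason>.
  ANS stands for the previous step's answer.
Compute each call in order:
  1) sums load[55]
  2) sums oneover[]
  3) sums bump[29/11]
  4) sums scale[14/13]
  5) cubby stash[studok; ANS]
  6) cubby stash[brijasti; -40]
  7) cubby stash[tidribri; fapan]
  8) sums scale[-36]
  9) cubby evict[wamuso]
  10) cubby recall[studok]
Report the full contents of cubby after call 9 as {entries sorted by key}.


$ sums load x=55
= 55
$ sums oneover
= 1/55
$ sums bump x=29/11
= 146/55
$ sums scale x=14/13
= 2044/715
$ cubby stash k=studok v=ANS
= nil
$ cubby stash k=brijasti v=-40
= nil
$ cubby stash k=tidribri v=fapan
= nil
$ sums scale x=-36
= -73584/715
$ cubby evict k=wamuso
= ToolError: no such key wamuso
$ cubby recall k=studok
= 2044/715

Answer: {brijasti=-40, studok=2044/715, tidribri=fapan}


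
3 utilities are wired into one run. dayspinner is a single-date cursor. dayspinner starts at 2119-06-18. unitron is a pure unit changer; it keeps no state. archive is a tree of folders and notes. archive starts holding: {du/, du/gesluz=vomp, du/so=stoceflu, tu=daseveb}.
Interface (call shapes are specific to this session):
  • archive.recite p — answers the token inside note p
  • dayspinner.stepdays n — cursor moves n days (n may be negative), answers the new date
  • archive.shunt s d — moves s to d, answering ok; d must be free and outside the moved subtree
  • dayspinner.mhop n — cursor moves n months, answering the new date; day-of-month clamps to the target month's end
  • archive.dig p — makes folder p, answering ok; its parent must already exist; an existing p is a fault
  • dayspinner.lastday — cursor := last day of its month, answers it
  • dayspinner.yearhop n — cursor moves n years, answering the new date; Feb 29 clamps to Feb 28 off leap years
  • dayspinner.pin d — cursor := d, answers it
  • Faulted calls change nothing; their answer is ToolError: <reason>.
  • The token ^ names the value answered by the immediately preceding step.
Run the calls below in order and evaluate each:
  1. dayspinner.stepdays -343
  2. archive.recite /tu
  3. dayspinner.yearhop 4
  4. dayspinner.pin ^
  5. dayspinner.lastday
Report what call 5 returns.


Answer: 2122-07-31

Derivation:
Do: dayspinner.stepdays[n: -343]
See: 2118-07-10
Do: archive.recite[p: /tu]
See: daseveb
Do: dayspinner.yearhop[n: 4]
See: 2122-07-10
Do: dayspinner.pin[d: ^]
See: 2122-07-10
Do: dayspinner.lastday[]
See: 2122-07-31


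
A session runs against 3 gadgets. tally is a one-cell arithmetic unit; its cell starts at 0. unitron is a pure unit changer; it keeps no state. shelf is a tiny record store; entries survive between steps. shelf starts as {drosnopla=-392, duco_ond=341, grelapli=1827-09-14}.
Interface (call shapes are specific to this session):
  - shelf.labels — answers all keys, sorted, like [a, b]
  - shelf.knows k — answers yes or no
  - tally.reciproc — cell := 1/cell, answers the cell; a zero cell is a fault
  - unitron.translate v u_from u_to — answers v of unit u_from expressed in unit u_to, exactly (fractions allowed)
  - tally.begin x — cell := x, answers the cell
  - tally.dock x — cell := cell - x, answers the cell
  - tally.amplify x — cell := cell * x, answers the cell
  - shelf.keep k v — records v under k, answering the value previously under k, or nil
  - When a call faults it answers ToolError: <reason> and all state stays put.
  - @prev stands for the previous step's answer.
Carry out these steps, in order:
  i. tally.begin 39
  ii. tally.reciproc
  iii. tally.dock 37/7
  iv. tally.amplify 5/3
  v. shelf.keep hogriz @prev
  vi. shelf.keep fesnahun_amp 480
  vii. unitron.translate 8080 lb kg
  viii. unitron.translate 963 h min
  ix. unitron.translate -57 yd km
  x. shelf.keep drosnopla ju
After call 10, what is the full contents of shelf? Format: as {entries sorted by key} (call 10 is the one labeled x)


Answer: {drosnopla=ju, duco_ond=341, fesnahun_amp=480, grelapli=1827-09-14, hogriz=-7180/819}

Derivation:
CALL begin[x→39]
RET  39
CALL reciproc[]
RET  1/39
CALL dock[x→37/7]
RET  -1436/273
CALL amplify[x→5/3]
RET  -7180/819
CALL keep[k→hogriz; v→@prev]
RET  nil
CALL keep[k→fesnahun_amp; v→480]
RET  nil
CALL translate[v→8080; u_from→lb; u_to→kg]
RET  4581282937/1250000
CALL translate[v→963; u_from→h; u_to→min]
RET  57780
CALL translate[v→-57; u_from→yd; u_to→km]
RET  -65151/1250000
CALL keep[k→drosnopla; v→ju]
RET  -392


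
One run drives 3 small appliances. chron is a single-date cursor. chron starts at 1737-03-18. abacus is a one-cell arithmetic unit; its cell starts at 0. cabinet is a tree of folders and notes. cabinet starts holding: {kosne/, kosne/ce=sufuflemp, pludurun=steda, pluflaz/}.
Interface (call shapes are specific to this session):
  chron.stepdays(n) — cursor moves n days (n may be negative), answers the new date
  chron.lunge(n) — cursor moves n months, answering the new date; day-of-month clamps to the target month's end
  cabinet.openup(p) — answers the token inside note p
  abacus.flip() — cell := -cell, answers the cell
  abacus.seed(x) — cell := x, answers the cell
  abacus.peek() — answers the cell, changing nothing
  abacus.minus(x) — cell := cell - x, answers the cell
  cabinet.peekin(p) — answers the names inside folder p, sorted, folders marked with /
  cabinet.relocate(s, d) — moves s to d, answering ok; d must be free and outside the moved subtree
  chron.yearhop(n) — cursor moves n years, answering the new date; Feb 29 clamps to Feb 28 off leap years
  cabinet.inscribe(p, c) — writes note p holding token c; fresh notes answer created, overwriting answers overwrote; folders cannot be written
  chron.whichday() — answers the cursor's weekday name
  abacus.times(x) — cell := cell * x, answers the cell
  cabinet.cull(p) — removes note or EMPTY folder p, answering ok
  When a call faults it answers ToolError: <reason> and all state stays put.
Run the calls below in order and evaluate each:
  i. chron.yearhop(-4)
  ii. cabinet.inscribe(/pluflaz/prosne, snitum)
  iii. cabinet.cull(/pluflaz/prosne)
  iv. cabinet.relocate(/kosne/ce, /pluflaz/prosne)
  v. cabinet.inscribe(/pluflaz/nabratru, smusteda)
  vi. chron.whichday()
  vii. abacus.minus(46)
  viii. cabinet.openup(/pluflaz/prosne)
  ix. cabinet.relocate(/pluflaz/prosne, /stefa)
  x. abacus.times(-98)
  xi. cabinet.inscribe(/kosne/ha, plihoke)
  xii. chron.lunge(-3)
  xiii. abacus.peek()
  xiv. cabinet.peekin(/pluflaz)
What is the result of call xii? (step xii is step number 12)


Answer: 1732-12-18

Derivation:
==> chron.yearhop(n→-4)
<== 1733-03-18
==> cabinet.inscribe(p→/pluflaz/prosne, c→snitum)
<== created
==> cabinet.cull(p→/pluflaz/prosne)
<== ok
==> cabinet.relocate(s→/kosne/ce, d→/pluflaz/prosne)
<== ok
==> cabinet.inscribe(p→/pluflaz/nabratru, c→smusteda)
<== created
==> chron.whichday()
<== Wednesday
==> abacus.minus(x→46)
<== -46
==> cabinet.openup(p→/pluflaz/prosne)
<== sufuflemp
==> cabinet.relocate(s→/pluflaz/prosne, d→/stefa)
<== ok
==> abacus.times(x→-98)
<== 4508
==> cabinet.inscribe(p→/kosne/ha, c→plihoke)
<== created
==> chron.lunge(n→-3)
<== 1732-12-18
==> abacus.peek()
<== 4508
==> cabinet.peekin(p→/pluflaz)
<== [nabratru]


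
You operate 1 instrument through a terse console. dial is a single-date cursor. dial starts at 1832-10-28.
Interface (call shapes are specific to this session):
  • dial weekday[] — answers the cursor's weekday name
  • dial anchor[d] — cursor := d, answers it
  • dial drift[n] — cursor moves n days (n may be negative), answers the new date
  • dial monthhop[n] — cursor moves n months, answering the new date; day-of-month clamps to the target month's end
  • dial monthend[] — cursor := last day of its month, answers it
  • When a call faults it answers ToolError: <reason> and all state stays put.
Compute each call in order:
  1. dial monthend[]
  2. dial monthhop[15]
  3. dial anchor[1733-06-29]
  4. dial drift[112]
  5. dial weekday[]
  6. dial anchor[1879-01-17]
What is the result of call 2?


Answer: 1834-01-31

Derivation:
Act: dial monthend[]
Obs: 1832-10-31
Act: dial monthhop[n→15]
Obs: 1834-01-31
Act: dial anchor[d→1733-06-29]
Obs: 1733-06-29
Act: dial drift[n→112]
Obs: 1733-10-19
Act: dial weekday[]
Obs: Monday
Act: dial anchor[d→1879-01-17]
Obs: 1879-01-17
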